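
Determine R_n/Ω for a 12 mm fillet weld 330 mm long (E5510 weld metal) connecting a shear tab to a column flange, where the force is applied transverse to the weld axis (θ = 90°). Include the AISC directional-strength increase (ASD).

E55XX → F_EXX = 550 MPa.
t_e = 0.707 × 12 = 8.484 mm; A_we = 8.484 × 330 = 2800 mm².
Directional factor: 1.0 + 0.5 sin^1.5(90°) = 1.5.
F_nw = 0.6 × 550 × 1.5 = 495 MPa.
R_n/Ω = (495 × 2800) / 2.0 × 10⁻³ = 692.9 kN.

R_n/Ω ≈ 693 kN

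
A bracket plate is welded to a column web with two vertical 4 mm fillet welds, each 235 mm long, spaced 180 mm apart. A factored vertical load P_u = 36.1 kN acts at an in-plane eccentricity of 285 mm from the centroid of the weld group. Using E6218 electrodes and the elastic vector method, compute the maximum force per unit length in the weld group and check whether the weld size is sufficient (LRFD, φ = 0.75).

f_max ≈ 308 N/mm; adequate

E62XX → F_EXX = 620 MPa.
Total weld length L_w = 470 mm. Treat welds as unit-width lines.
Polar moment about centroid: J = 2[d³/12 + d(b/2)²] = 2[235³/12 + 235×90²] = 5970000 mm³.
Direct shear f_v = P/L_w = 36.1×10³ / 470 = 76.81 N/mm (vertical).
Torsion M = P·e = 36.1×10³ × 285 = 10288000 N·mm.
Critical point at (x, y) = (90, 117.5) from centroid. f_tx = M·y/J = 202.5 N/mm; f_ty = M·x/J = 155.1 N/mm.
Resultant f_max = √[f_tx² + (f_v + f_ty)²] = √[202.5² + (76.81 + 155.1)²] = 307.9 N/mm.
Capacity per unit length: φr_n = 0.75 × 0.6 × 620 × (0.707 × 4) = 789 N/mm.
307.9 ≤ 789 → adequate.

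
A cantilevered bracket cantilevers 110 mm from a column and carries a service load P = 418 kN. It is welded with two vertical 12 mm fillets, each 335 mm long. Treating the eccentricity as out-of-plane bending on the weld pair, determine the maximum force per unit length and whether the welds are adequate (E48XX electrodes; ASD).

E48XX → F_EXX = 480 MPa.
L_w = 2 × 335 = 670 mm; section modulus (unit throat) S = 2 × L²/6 = 37410 mm².
Direct shear f_v = P/L_w = 418×10³/670 = 623.9 N/mm.
Moment M = P × e = 418×10³ × 110 = 45980000 N·mm; bending f_b = M/S = 1229 N/mm.
f_max = √(f_v² + f_b²) = √(623.9² + 1229²) = 1378 N/mm.
r_n/Ω = (1/2.0) × 0.6 × 480 × (0.707 × 12) = 1222 N/mm → NOT adequate.

f_max ≈ 1380 N/mm; NOT adequate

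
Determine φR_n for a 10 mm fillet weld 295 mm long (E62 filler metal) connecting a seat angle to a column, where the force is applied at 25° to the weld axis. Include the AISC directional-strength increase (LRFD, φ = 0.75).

φR_n ≈ 662 kN

E62XX → F_EXX = 620 MPa.
t_e = 0.707 × 10 = 7.07 mm; A_we = 7.07 × 295 = 2086 mm².
Directional factor: 1.0 + 0.5 sin^1.5(25°) = 1.137.
F_nw = 0.6 × 620 × 1.137 = 423.1 MPa.
φR_n = 0.75 × 423.1 × 2086 × 10⁻³ = 661.8 kN.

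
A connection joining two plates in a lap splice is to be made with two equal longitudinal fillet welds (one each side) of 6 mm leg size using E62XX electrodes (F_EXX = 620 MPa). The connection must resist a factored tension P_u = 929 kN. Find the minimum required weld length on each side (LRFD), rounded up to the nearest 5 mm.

Throat t_e = 0.707 × 6 = 4.242 mm.
φr_n = 0.75 × 0.6 × 620 × 4.242 × 10⁻³ = 1.184 kN/mm.
L_req = P_u / φr_n = 929 / 1.184 = 784.9 mm total.
Per side: 784.9 / 2 = 392.5 mm.
Round up → use L = 395 mm on each side.

L = 395 mm on each side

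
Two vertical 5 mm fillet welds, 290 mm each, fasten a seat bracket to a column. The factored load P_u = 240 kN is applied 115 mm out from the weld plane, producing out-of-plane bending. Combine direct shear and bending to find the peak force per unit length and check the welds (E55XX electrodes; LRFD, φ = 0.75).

E55XX → F_EXX = 550 MPa.
L_w = 2 × 290 = 580 mm; section modulus (unit throat) S = 2 × L²/6 = 28030 mm².
Direct shear f_v = P/L_w = 240×10³/580 = 413.8 N/mm.
Moment M = P × e = 240×10³ × 115 = 27600000 N·mm; bending f_b = M/S = 984.5 N/mm.
f_max = √(f_v² + f_b²) = √(413.8² + 984.5²) = 1068 N/mm.
φr_n = 0.75 × 0.6 × 550 × (0.707 × 5) = 874.9 N/mm → NOT adequate.

f_max ≈ 1070 N/mm; NOT adequate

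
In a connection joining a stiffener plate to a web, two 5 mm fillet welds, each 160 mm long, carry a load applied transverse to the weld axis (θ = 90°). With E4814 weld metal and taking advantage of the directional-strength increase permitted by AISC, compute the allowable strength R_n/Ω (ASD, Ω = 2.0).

E48XX → F_EXX = 480 MPa.
t_e = 0.707 × 5 = 3.535 mm; A_we = 3.535 × 320 = 1131 mm².
Directional factor: 1.0 + 0.5 sin^1.5(90°) = 1.5.
F_nw = 0.6 × 480 × 1.5 = 432 MPa.
R_n/Ω = (432 × 1131) / 2.0 × 10⁻³ = 244.3 kN.

R_n/Ω ≈ 244 kN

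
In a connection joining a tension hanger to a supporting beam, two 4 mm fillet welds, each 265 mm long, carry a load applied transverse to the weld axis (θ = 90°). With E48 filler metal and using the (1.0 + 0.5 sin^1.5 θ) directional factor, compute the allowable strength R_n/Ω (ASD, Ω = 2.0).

E48XX → F_EXX = 480 MPa.
t_e = 0.707 × 4 = 2.828 mm; A_we = 2.828 × 530 = 1499 mm².
Directional factor: 1.0 + 0.5 sin^1.5(90°) = 1.5.
F_nw = 0.6 × 480 × 1.5 = 432 MPa.
R_n/Ω = (432 × 1499) / 2.0 × 10⁻³ = 323.7 kN.

R_n/Ω ≈ 324 kN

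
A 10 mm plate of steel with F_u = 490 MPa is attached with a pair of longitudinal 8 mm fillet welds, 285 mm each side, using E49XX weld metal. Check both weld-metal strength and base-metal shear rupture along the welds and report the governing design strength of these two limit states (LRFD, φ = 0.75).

φR_n ≈ 711 kN (weld metal governs)

E49XX → F_EXX = 490 MPa.
t_e = 0.707 × 8 = 5.656 mm; L = 570 mm.
Weld metal: φR_n = 0.75 × 0.6 × 490 × 5.656 × 570 × 10⁻³ = 710.9 kN.
Base metal (shear rupture): φR_n = 0.75 × 0.6 × 490 × 10 × 570 × 10⁻³ = 1257 kN.
Governing: weld metal.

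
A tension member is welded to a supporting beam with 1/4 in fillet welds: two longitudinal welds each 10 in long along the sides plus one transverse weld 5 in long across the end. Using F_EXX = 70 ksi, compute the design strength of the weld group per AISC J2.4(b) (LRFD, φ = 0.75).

t_e = 0.707 × 0.25 = 0.1767 in.
R_nwl = 0.6 × 70 × 0.1767 × 20 = 148.5 kip (longitudinal, 2 welds).
R_nwt = 0.6 × 70 × 0.1767 × 5 = 37.12 kip (transverse, base value).
(i) R_nwl + R_nwt = 185.6 kip; (ii) 0.85 R_nwl + 1.5 R_nwt = 181.9 kip.
R_n = max = 185.6 kip [governs: (i)]; φR_n = 139.2 kip.

φR_n ≈ 139 kip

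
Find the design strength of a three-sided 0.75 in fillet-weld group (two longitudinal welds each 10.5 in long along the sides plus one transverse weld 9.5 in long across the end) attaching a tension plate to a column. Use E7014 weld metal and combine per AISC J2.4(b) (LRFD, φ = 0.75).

φR_n ≈ 536 kips

E70XX → F_EXX = 70 ksi.
t_e = 0.707 × 0.75 = 0.5302 in.
R_nwl = 0.6 × 70 × 0.5302 × 21 = 467.7 kips (longitudinal, 2 welds).
R_nwt = 0.6 × 70 × 0.5302 × 9.5 = 211.6 kips (transverse, base value).
(i) R_nwl + R_nwt = 679.3 kips; (ii) 0.85 R_nwl + 1.5 R_nwt = 714.9 kips.
R_n = max = 714.9 kips [governs: (ii)]; φR_n = 536.2 kips.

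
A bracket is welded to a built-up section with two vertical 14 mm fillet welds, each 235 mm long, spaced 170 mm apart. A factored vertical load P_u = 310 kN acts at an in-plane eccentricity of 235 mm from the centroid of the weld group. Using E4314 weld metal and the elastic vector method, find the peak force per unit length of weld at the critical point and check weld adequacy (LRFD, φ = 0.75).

E43XX → F_EXX = 430 MPa.
Total weld length L_w = 470 mm. Treat welds as unit-width lines.
Polar moment about centroid: J = 2[d³/12 + d(b/2)²] = 2[235³/12 + 235×85²] = 5559000 mm³.
Direct shear f_v = P/L_w = 310×10³ / 470 = 659.6 N/mm (vertical).
Torsion M = P·e = 310×10³ × 235 = 72850000 N·mm.
Critical point at (x, y) = (85, 117.5) from centroid. f_tx = M·y/J = 1540 N/mm; f_ty = M·x/J = 1114 N/mm.
Resultant f_max = √[f_tx² + (f_v + f_ty)²] = √[1540² + (659.6 + 1114)²] = 2349 N/mm.
Capacity per unit length: φr_n = 0.75 × 0.6 × 430 × (0.707 × 14) = 1915 N/mm.
2349 > 1915 → NOT adequate.

f_max ≈ 2350 N/mm; NOT adequate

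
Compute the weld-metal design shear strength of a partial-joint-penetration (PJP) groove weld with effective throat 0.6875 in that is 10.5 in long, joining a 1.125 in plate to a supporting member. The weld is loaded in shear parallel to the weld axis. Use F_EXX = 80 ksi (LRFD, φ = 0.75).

Effective throat (given) t_e = 0.6875 in.
A_we = 0.6875 × 10.5 = 7.219 in².
F_nw = 0.6 F_EXX = 48 ksi.
φR_n = 0.75 × 48 × 7.219 = 259.9 kips.

φR_n ≈ 260 kips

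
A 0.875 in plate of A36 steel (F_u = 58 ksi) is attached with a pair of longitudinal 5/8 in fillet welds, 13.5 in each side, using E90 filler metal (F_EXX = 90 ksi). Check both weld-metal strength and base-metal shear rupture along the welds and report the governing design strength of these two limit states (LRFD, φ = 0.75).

t_e = 0.707 × 0.625 = 0.4419 in; L = 27 in.
Weld metal: φR_n = 0.75 × 0.6 × 90 × 0.4419 × 27 = 483.2 kips.
Base metal (shear rupture): φR_n = 0.75 × 0.6 × 58 × 0.875 × 27 = 616.6 kips.
Governing: weld metal.

φR_n ≈ 483 kips (weld metal governs)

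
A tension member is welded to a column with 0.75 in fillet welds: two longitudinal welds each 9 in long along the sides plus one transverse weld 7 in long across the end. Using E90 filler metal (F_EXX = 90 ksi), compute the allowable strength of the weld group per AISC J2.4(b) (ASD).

R_n/Ω ≈ 369 kips

t_e = 0.707 × 0.75 = 0.5302 in.
R_nwl = 0.6 × 90 × 0.5302 × 18 = 515.4 kips (longitudinal, 2 welds).
R_nwt = 0.6 × 90 × 0.5302 × 7 = 200.4 kips (transverse, base value).
(i) R_nwl + R_nwt = 715.8 kips; (ii) 0.85 R_nwl + 1.5 R_nwt = 738.7 kips.
R_n = max = 738.7 kips [governs: (ii)]; R_n/Ω = 369.4 kips.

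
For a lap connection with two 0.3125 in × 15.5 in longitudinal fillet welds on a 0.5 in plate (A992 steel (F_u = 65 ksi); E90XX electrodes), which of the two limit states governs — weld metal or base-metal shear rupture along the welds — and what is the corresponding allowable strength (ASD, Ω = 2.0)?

R_n/Ω ≈ 185 kips (weld metal governs)

E90XX → F_EXX = 90 ksi.
t_e = 0.707 × 0.3125 = 0.2209 in; L = 31 in.
Weld metal: R_n/Ω = (1/2.0) × 0.6 × 90 × 0.2209 × 31 = 184.9 kips.
Base metal (shear rupture): R_n/Ω = (1/2.0) × 0.6 × 65 × 0.5 × 31 = 302.2 kips.
Governing: weld metal.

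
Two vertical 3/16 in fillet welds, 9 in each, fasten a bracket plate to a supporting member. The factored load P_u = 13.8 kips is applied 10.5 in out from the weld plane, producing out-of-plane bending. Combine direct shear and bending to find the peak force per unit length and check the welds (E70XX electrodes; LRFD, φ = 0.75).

E70XX → F_EXX = 70 ksi.
L_w = 2 × 9 = 18 in; section modulus (unit throat) S = 2 × L²/6 = 27 in².
Direct shear f_v = P/L_w = 13.8/18 = 0.7667 kip/in.
Moment M = P × e = 13.8 × 10.5 = 144.9 kip·in; bending f_b = M/S = 5.367 kip/in.
f_max = √(f_v² + f_b²) = √(0.7667² + 5.367²) = 5.421 kip/in.
φr_n = 0.75 × 0.6 × 70 × (0.707 × 0.1875) = 4.176 kip/in → NOT adequate.

f_max ≈ 5.42 kip/in; NOT adequate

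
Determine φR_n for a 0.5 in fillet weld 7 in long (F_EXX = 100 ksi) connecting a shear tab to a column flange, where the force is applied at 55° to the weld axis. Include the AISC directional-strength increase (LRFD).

φR_n ≈ 153 kips

t_e = 0.707 × 0.5 = 0.3535 in; A_we = 0.3535 × 7 = 2.474 in².
Directional factor: 1.0 + 0.5 sin^1.5(55°) = 1.371.
F_nw = 0.6 × 100 × 1.371 = 82.24 ksi.
φR_n = 0.75 × 82.24 × 2.474 = 152.6 kips.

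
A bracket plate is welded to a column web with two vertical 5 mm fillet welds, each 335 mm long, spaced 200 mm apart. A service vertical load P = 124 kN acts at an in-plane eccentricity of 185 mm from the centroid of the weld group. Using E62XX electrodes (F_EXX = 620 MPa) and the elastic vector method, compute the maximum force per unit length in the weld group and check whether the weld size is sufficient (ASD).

f_max ≈ 468 N/mm; adequate

Total weld length L_w = 670 mm. Treat welds as unit-width lines.
Polar moment about centroid: J = 2[d³/12 + d(b/2)²] = 2[335³/12 + 335×100²] = 12970000 mm³.
Direct shear f_v = P/L_w = 124×10³ / 670 = 185.1 N/mm (vertical).
Torsion M = P·e = 124×10³ × 185 = 22940000 N·mm.
Critical point at (x, y) = (100, 167.5) from centroid. f_tx = M·y/J = 296.4 N/mm; f_ty = M·x/J = 176.9 N/mm.
Resultant f_max = √[f_tx² + (f_v + f_ty)²] = √[296.4² + (185.1 + 176.9)²] = 467.8 N/mm.
Capacity per unit length: r_n/Ω = (1/2.0) × 0.6 × 620 × (0.707 × 5) = 657.5 N/mm.
467.8 ≤ 657.5 → adequate.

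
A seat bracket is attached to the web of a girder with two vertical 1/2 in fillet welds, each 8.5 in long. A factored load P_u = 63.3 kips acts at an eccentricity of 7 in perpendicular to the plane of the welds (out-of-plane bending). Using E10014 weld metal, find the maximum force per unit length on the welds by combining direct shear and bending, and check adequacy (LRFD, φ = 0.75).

E100XX → F_EXX = 100 ksi.
L_w = 2 × 8.5 = 17 in; section modulus (unit throat) S = 2 × L²/6 = 24.08 in².
Direct shear f_v = P/L_w = 63.3/17 = 3.724 kip/in.
Moment M = P × e = 63.3 × 7 = 443.1 kip·in; bending f_b = M/S = 18.4 kip/in.
f_max = √(f_v² + f_b²) = √(3.724² + 18.4²) = 18.77 kip/in.
φr_n = 0.75 × 0.6 × 100 × (0.707 × 0.5) = 15.91 kip/in → NOT adequate.

f_max ≈ 18.8 kip/in; NOT adequate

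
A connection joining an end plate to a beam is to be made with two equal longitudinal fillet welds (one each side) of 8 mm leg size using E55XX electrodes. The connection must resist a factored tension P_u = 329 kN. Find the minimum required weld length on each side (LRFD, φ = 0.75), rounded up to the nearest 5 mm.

E55XX → F_EXX = 550 MPa.
Throat t_e = 0.707 × 8 = 5.656 mm.
φr_n = 0.75 × 0.6 × 550 × 5.656 × 10⁻³ = 1.4 kN/mm.
L_req = P_u / φr_n = 329 / 1.4 = 235 mm total.
Per side: 235 / 2 = 117.5 mm.
Round up → use L = 120 mm on each side.

L = 120 mm on each side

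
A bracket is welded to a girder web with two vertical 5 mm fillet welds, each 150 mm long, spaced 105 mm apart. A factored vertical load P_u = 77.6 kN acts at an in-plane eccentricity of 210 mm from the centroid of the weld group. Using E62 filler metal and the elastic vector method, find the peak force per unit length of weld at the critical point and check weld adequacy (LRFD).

E62XX → F_EXX = 620 MPa.
Total weld length L_w = 300 mm. Treat welds as unit-width lines.
Polar moment about centroid: J = 2[d³/12 + d(b/2)²] = 2[150³/12 + 150×52.5²] = 1389000 mm³.
Direct shear f_v = P/L_w = 77.6×10³ / 300 = 258.7 N/mm (vertical).
Torsion M = P·e = 77.6×10³ × 210 = 16296000 N·mm.
Critical point at (x, y) = (52.5, 75) from centroid. f_tx = M·y/J = 879.7 N/mm; f_ty = M·x/J = 615.8 N/mm.
Resultant f_max = √[f_tx² + (f_v + f_ty)²] = √[879.7² + (258.7 + 615.8)²] = 1240 N/mm.
Capacity per unit length: φr_n = 0.75 × 0.6 × 620 × (0.707 × 5) = 986.3 N/mm.
1240 > 986.3 → NOT adequate.

f_max ≈ 1240 N/mm; NOT adequate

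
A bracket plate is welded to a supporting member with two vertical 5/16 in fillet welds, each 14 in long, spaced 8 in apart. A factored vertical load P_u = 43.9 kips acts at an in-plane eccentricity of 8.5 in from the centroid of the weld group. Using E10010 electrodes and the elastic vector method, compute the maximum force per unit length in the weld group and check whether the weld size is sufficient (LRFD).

E100XX → F_EXX = 100 ksi.
Total weld length L_w = 28 in. Treat welds as unit-width lines.
Polar moment about centroid: J = 2[d³/12 + d(b/2)²] = 2[14³/12 + 14×4²] = 905.3 in³.
Direct shear f_v = P/L_w = 43.9 / 28 = 1.568 kip/in (vertical).
Torsion M = P·e = 43.9 × 8.5 = 373.15 kip·in.
Critical point at (x, y) = (4, 7) from centroid. f_tx = M·y/J = 2.885 kip/in; f_ty = M·x/J = 1.649 kip/in.
Resultant f_max = √[f_tx² + (f_v + f_ty)²] = √[2.885² + (1.568 + 1.649)²] = 4.321 kip/in.
Capacity per unit length: φr_n = 0.75 × 0.6 × 100 × (0.707 × 0.3125) = 9.942 kip/in.
4.321 ≤ 9.942 → adequate.

f_max ≈ 4.32 kip/in; adequate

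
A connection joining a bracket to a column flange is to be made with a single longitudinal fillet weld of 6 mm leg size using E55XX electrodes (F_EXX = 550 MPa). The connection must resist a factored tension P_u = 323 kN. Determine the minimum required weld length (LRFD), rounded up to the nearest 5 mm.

L = 310 mm

Throat t_e = 0.707 × 6 = 4.242 mm.
φr_n = 0.75 × 0.6 × 550 × 4.242 × 10⁻³ = 1.05 kN/mm.
L_req = P_u / φr_n = 323 / 1.05 = 307.6 mm total.
Round up → use L = 310 mm.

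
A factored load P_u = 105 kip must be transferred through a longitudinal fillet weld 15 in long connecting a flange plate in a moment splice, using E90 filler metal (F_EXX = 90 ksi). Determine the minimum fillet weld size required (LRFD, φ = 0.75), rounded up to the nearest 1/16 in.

Total weld length L = 15 in.
Required throat t_e = P_u / (φ × 0.6 F_EXX × L) = 105 / (0.75 × 0.6 × 90 × 15) = 0.1728 in.
Required leg w = t_e / 0.707 = 0.2445 in → use 1/4 in.

w = 1/4 in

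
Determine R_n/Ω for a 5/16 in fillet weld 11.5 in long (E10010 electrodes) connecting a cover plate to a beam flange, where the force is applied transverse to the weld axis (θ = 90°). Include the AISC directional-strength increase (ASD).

R_n/Ω ≈ 114 kip

E100XX → F_EXX = 100 ksi.
t_e = 0.707 × 0.3125 = 0.2209 in; A_we = 0.2209 × 11.5 = 2.541 in².
Directional factor: 1.0 + 0.5 sin^1.5(90°) = 1.5.
F_nw = 0.6 × 100 × 1.5 = 90 ksi.
R_n/Ω = (90 × 2.541) / 2.0 = 114.3 kip.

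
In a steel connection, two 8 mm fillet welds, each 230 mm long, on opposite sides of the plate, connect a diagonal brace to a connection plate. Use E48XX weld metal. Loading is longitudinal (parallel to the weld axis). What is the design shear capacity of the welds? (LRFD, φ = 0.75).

φR_n ≈ 562 kN

E48XX → F_EXX = 480 MPa.
Effective throat t_e = 0.707 × 8 = 5.656 mm.
Total length L = 460 mm; A_we = 5.656 × 460 = 2602 mm².
F_nw = 0.6 F_EXX = 0.6 × 480 = 288 MPa.
φR_n = 0.75 × 288 × 2602 × 10⁻³ = 562 kN.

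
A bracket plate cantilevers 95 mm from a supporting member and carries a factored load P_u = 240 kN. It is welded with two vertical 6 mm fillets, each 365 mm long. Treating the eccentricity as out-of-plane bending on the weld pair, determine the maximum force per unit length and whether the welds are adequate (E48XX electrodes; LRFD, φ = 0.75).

f_max ≈ 610 N/mm; adequate

E48XX → F_EXX = 480 MPa.
L_w = 2 × 365 = 730 mm; section modulus (unit throat) S = 2 × L²/6 = 44410 mm².
Direct shear f_v = P/L_w = 240×10³/730 = 328.8 N/mm.
Moment M = P × e = 240×10³ × 95 = 22800000 N·mm; bending f_b = M/S = 513.4 N/mm.
f_max = √(f_v² + f_b²) = √(328.8² + 513.4²) = 609.7 N/mm.
φr_n = 0.75 × 0.6 × 480 × (0.707 × 6) = 916.3 N/mm → adequate.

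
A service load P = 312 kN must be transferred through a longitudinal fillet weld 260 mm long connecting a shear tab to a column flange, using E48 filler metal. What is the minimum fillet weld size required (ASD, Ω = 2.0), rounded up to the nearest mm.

E48XX → F_EXX = 480 MPa.
Total weld length L = 260 mm.
Required throat t_e = P × Ω / (0.6 F_EXX × L) = 312 × 2.0 / (0.6 × 480 × 260 × 10⁻³) = 8.333 mm.
Required leg w = t_e / 0.707 = 11.79 mm → use 12 mm.

w = 12 mm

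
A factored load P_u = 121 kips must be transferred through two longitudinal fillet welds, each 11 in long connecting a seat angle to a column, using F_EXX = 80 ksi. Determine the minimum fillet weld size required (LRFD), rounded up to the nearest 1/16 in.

w = 1/4 in

Total weld length L = 22 in.
Required throat t_e = P_u / (φ × 0.6 F_EXX × L) = 121 / (0.75 × 0.6 × 80 × 22) = 0.1528 in.
Required leg w = t_e / 0.707 = 0.2161 in → use 1/4 in.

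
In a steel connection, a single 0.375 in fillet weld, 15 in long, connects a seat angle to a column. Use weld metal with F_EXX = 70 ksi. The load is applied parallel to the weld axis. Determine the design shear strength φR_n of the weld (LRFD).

φR_n ≈ 125 kip

Effective throat t_e = 0.707 × 0.375 = 0.2651 in.
Total length L = 15 in; A_we = 0.2651 × 15 = 3.977 in².
F_nw = 0.6 F_EXX = 0.6 × 70 = 42 ksi.
φR_n = 0.75 × 42 × 3.977 = 125.3 kip.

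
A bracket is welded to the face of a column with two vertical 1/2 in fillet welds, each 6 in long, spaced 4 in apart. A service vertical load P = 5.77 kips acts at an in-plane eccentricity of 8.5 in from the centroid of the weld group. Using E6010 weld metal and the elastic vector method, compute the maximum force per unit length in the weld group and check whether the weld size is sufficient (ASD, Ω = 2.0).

E60XX → F_EXX = 60 ksi.
Total weld length L_w = 12 in. Treat welds as unit-width lines.
Polar moment about centroid: J = 2[d³/12 + d(b/2)²] = 2[6³/12 + 6×2²] = 84 in³.
Direct shear f_v = P/L_w = 5.77 / 12 = 0.4808 kip/in (vertical).
Torsion M = P·e = 5.77 × 8.5 = 49.045 kip·in.
Critical point at (x, y) = (2, 3) from centroid. f_tx = M·y/J = 1.752 kip/in; f_ty = M·x/J = 1.168 kip/in.
Resultant f_max = √[f_tx² + (f_v + f_ty)²] = √[1.752² + (0.4808 + 1.168)²] = 2.405 kip/in.
Capacity per unit length: r_n/Ω = (1/2.0) × 0.6 × 60 × (0.707 × 0.5) = 6.363 kip/in.
2.405 ≤ 6.363 → adequate.

f_max ≈ 2.41 kip/in; adequate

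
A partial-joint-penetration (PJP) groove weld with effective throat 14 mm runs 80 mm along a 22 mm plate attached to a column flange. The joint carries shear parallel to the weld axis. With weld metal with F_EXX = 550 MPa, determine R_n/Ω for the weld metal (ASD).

R_n/Ω ≈ 185 kN

Effective throat (given) t_e = 14 mm.
A_we = 14 × 80 = 1120 mm².
F_nw = 0.6 F_EXX = 330 MPa.
R_n/Ω = (330 × 1120) / 2.0 × 10⁻³ = 184.8 kN.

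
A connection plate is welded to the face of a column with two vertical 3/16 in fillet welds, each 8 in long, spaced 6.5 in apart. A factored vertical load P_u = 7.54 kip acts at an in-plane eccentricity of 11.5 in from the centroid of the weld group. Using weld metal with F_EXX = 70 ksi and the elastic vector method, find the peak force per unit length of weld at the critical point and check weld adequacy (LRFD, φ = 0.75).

Total weld length L_w = 16 in. Treat welds as unit-width lines.
Polar moment about centroid: J = 2[d³/12 + d(b/2)²] = 2[8³/12 + 8×3.25²] = 254.3 in³.
Direct shear f_v = P/L_w = 7.54 / 16 = 0.4713 kip/in (vertical).
Torsion M = P·e = 7.54 × 11.5 = 86.71 kip·in.
Critical point at (x, y) = (3.25, 4) from centroid. f_tx = M·y/J = 1.364 kip/in; f_ty = M·x/J = 1.108 kip/in.
Resultant f_max = √[f_tx² + (f_v + f_ty)²] = √[1.364² + (0.4713 + 1.108)²] = 2.087 kip/in.
Capacity per unit length: φr_n = 0.75 × 0.6 × 70 × (0.707 × 0.1875) = 4.176 kip/in.
2.087 ≤ 4.176 → adequate.

f_max ≈ 2.09 kip/in; adequate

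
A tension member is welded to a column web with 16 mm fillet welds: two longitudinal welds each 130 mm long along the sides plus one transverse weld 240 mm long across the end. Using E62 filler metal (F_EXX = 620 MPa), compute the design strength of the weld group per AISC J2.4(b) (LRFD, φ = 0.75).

φR_n ≈ 1830 kN

t_e = 0.707 × 16 = 11.31 mm.
R_nwl = 0.6 × 620 × 11.31 × 260 × 10⁻³ = 1094 kN (longitudinal, 2 welds).
R_nwt = 0.6 × 620 × 11.31 × 240 × 10⁻³ = 1010 kN (transverse, base value).
(i) R_nwl + R_nwt = 2104 kN; (ii) 0.85 R_nwl + 1.5 R_nwt = 2445 kN.
R_n = max = 2445 kN [governs: (ii)]; φR_n = 1834 kN.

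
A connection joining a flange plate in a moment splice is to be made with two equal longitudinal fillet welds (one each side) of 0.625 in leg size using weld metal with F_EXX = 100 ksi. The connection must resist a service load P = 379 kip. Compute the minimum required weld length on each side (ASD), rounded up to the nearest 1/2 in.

Throat t_e = 0.707 × 0.625 = 0.4419 in.
r_n/Ω = (0.6 × 100 × 0.4419) / 2.0 = 13.26 kip/in.
L_req = P / (r_n/Ω) = 379 / 13.26 = 28.59 in total.
Per side: 28.59 / 2 = 14.3 in.
Round up → use L = 14.5 in on each side.

L = 14.5 in on each side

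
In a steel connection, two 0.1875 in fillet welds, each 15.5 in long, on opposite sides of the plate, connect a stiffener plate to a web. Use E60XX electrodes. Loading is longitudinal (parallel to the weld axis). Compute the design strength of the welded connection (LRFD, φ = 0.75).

φR_n ≈ 111 kip

E60XX → F_EXX = 60 ksi.
Effective throat t_e = 0.707 × 0.1875 = 0.1326 in.
Total length L = 31 in; A_we = 0.1326 × 31 = 4.109 in².
F_nw = 0.6 F_EXX = 0.6 × 60 = 36 ksi.
φR_n = 0.75 × 36 × 4.109 = 111 kip.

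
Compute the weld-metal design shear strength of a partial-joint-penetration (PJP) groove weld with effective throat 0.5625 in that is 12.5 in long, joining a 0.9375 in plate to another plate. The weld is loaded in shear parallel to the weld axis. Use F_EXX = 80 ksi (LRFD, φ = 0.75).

φR_n ≈ 253 kip

Effective throat (given) t_e = 0.5625 in.
A_we = 0.5625 × 12.5 = 7.031 in².
F_nw = 0.6 F_EXX = 48 ksi.
φR_n = 0.75 × 48 × 7.031 = 253.1 kip.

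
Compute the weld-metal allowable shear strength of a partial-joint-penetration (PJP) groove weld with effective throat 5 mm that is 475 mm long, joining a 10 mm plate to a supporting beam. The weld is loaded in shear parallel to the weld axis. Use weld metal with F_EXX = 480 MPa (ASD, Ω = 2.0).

R_n/Ω ≈ 342 kN

Effective throat (given) t_e = 5 mm.
A_we = 5 × 475 = 2375 mm².
F_nw = 0.6 F_EXX = 288 MPa.
R_n/Ω = (288 × 2375) / 2.0 × 10⁻³ = 342 kN.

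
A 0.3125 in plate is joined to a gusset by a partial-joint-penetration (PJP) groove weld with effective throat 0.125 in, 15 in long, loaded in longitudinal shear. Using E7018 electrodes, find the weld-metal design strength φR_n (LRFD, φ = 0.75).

E70XX → F_EXX = 70 ksi.
Effective throat (given) t_e = 0.125 in.
A_we = 0.125 × 15 = 1.875 in².
F_nw = 0.6 F_EXX = 42 ksi.
φR_n = 0.75 × 42 × 1.875 = 59.06 kips.

φR_n ≈ 59.1 kips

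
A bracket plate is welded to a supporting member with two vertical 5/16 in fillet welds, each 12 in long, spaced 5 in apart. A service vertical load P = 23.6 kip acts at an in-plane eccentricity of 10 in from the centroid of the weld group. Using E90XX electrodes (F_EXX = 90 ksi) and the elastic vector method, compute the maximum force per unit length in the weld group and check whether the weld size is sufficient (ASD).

Total weld length L_w = 24 in. Treat welds as unit-width lines.
Polar moment about centroid: J = 2[d³/12 + d(b/2)²] = 2[12³/12 + 12×2.5²] = 438 in³.
Direct shear f_v = P/L_w = 23.6 / 24 = 0.9833 kip/in (vertical).
Torsion M = P·e = 23.6 × 10 = 236 kip·in.
Critical point at (x, y) = (2.5, 6) from centroid. f_tx = M·y/J = 3.233 kip/in; f_ty = M·x/J = 1.347 kip/in.
Resultant f_max = √[f_tx² + (f_v + f_ty)²] = √[3.233² + (0.9833 + 1.347)²] = 3.985 kip/in.
Capacity per unit length: r_n/Ω = (1/2.0) × 0.6 × 90 × (0.707 × 0.3125) = 5.965 kip/in.
3.985 ≤ 5.965 → adequate.

f_max ≈ 3.99 kip/in; adequate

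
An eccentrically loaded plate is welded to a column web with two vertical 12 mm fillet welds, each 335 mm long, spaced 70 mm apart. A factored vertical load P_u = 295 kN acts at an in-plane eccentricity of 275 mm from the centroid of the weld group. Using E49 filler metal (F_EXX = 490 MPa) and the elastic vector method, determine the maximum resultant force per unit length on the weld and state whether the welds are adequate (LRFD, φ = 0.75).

f_max ≈ 2090 N/mm; NOT adequate

Total weld length L_w = 670 mm. Treat welds as unit-width lines.
Polar moment about centroid: J = 2[d³/12 + d(b/2)²] = 2[335³/12 + 335×35²] = 7087000 mm³.
Direct shear f_v = P/L_w = 295×10³ / 670 = 440.3 N/mm (vertical).
Torsion M = P·e = 295×10³ × 275 = 81125000 N·mm.
Critical point at (x, y) = (35, 167.5) from centroid. f_tx = M·y/J = 1917 N/mm; f_ty = M·x/J = 400.7 N/mm.
Resultant f_max = √[f_tx² + (f_v + f_ty)²] = √[1917² + (440.3 + 400.7)²] = 2094 N/mm.
Capacity per unit length: φr_n = 0.75 × 0.6 × 490 × (0.707 × 12) = 1871 N/mm.
2094 > 1871 → NOT adequate.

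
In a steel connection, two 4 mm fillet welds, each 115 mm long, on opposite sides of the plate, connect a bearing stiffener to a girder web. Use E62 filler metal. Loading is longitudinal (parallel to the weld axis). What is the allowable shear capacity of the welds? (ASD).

R_n/Ω ≈ 121 kN

E62XX → F_EXX = 620 MPa.
Effective throat t_e = 0.707 × 4 = 2.828 mm.
Total length L = 230 mm; A_we = 2.828 × 230 = 650.4 mm².
F_nw = 0.6 F_EXX = 0.6 × 620 = 372 MPa.
R_n = 372 × 650.4 × 10⁻³ = 242 kN; R_n/Ω = 242/2.0 = 121 kN.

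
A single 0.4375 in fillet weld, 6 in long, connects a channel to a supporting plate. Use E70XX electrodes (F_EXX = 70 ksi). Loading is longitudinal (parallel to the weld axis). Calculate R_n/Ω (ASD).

R_n/Ω ≈ 39 kips

Effective throat t_e = 0.707 × 0.4375 = 0.3093 in.
Total length L = 6 in; A_we = 0.3093 × 6 = 1.856 in².
F_nw = 0.6 F_EXX = 0.6 × 70 = 42 ksi.
R_n = 42 × 1.856 = 77.95 kips; R_n/Ω = 77.95/2.0 = 38.97 kips.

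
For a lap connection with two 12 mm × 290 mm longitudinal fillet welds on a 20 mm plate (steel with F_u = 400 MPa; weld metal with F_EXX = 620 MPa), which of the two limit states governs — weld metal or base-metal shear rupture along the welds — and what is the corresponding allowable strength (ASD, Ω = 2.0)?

t_e = 0.707 × 12 = 8.484 mm; L = 580 mm.
Weld metal: R_n/Ω = (1/2.0) × 0.6 × 620 × 8.484 × 580 × 10⁻³ = 915.3 kN.
Base metal (shear rupture): R_n/Ω = (1/2.0) × 0.6 × 400 × 20 × 580 × 10⁻³ = 1392 kN.
Governing: weld metal.

R_n/Ω ≈ 915 kN (weld metal governs)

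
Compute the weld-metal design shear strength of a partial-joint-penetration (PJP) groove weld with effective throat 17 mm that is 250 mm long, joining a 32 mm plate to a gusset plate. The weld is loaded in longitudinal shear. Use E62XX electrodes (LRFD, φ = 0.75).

E62XX → F_EXX = 620 MPa.
Effective throat (given) t_e = 17 mm.
A_we = 17 × 250 = 4250 mm².
F_nw = 0.6 F_EXX = 372 MPa.
φR_n = 0.75 × 372 × 4250 × 10⁻³ = 1186 kN.

φR_n ≈ 1190 kN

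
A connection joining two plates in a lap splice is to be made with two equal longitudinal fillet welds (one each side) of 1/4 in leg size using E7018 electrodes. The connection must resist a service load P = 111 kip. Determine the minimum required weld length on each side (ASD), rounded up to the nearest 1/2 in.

L = 15 in on each side

E70XX → F_EXX = 70 ksi.
Throat t_e = 0.707 × 0.25 = 0.1767 in.
r_n/Ω = (0.6 × 70 × 0.1767) / 2.0 = 3.712 kip/in.
L_req = P / (r_n/Ω) = 111 / 3.712 = 29.91 in total.
Per side: 29.91 / 2 = 14.95 in.
Round up → use L = 15 in on each side.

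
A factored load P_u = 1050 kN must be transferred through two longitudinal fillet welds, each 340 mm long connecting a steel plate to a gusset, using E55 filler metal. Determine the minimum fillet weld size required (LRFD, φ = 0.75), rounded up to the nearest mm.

E55XX → F_EXX = 550 MPa.
Total weld length L = 680 mm.
Required throat t_e = P_u / (φ × 0.6 F_EXX × L) = 1050 / (0.75 × 0.6 × 550 × 680 × 10⁻³) = 6.239 mm.
Required leg w = t_e / 0.707 = 8.824 mm → use 9 mm.

w = 9 mm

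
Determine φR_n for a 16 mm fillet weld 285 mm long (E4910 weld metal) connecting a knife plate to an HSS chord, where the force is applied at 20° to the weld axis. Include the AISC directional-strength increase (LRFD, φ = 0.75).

φR_n ≈ 782 kN

E49XX → F_EXX = 490 MPa.
t_e = 0.707 × 16 = 11.31 mm; A_we = 11.31 × 285 = 3224 mm².
Directional factor: 1.0 + 0.5 sin^1.5(20°) = 1.1.
F_nw = 0.6 × 490 × 1.1 = 323.4 MPa.
φR_n = 0.75 × 323.4 × 3224 × 10⁻³ = 782 kN.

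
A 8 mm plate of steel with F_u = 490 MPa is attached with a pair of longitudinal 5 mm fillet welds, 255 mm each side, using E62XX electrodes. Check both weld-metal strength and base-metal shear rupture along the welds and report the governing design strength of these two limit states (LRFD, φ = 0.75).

E62XX → F_EXX = 620 MPa.
t_e = 0.707 × 5 = 3.535 mm; L = 510 mm.
Weld metal: φR_n = 0.75 × 0.6 × 620 × 3.535 × 510 × 10⁻³ = 503 kN.
Base metal (shear rupture): φR_n = 0.75 × 0.6 × 490 × 8 × 510 × 10⁻³ = 899.6 kN.
Governing: weld metal.

φR_n ≈ 503 kN (weld metal governs)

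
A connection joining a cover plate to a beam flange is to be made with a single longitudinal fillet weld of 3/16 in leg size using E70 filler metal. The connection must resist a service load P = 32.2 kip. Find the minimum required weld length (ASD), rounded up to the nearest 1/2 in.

E70XX → F_EXX = 70 ksi.
Throat t_e = 0.707 × 0.1875 = 0.1326 in.
r_n/Ω = (0.6 × 70 × 0.1326) / 2.0 = 2.784 kip/in.
L_req = P / (r_n/Ω) = 32.2 / 2.784 = 11.57 in total.
Round up → use L = 12 in.

L = 12 in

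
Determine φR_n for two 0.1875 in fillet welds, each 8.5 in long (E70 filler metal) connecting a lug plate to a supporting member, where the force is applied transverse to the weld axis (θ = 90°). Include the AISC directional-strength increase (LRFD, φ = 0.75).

E70XX → F_EXX = 70 ksi.
t_e = 0.707 × 0.1875 = 0.1326 in; A_we = 0.1326 × 17 = 2.254 in².
Directional factor: 1.0 + 0.5 sin^1.5(90°) = 1.5.
F_nw = 0.6 × 70 × 1.5 = 63 ksi.
φR_n = 0.75 × 63 × 2.254 = 106.5 kip.

φR_n ≈ 106 kip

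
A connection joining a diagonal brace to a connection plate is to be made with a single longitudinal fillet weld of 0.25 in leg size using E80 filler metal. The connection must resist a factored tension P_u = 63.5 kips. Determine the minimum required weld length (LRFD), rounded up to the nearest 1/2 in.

L = 10 in

E80XX → F_EXX = 80 ksi.
Throat t_e = 0.707 × 0.25 = 0.1767 in.
φr_n = 0.75 × 0.6 × 80 × 0.1767 = 6.363 kips/in.
L_req = P_u / φr_n = 63.5 / 6.363 = 9.98 in total.
Round up → use L = 10 in.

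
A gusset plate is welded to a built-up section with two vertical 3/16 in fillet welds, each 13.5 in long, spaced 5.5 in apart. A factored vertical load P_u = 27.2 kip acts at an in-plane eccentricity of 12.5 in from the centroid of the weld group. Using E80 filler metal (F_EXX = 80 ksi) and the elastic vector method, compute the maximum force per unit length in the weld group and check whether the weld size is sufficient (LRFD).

f_max ≈ 4.51 kip/in; adequate

Total weld length L_w = 27 in. Treat welds as unit-width lines.
Polar moment about centroid: J = 2[d³/12 + d(b/2)²] = 2[13.5³/12 + 13.5×2.75²] = 614.2 in³.
Direct shear f_v = P/L_w = 27.2 / 27 = 1.007 kip/in (vertical).
Torsion M = P·e = 27.2 × 12.5 = 340 kip·in.
Critical point at (x, y) = (2.75, 6.75) from centroid. f_tx = M·y/J = 3.736 kip/in; f_ty = M·x/J = 1.522 kip/in.
Resultant f_max = √[f_tx² + (f_v + f_ty)²] = √[3.736² + (1.007 + 1.522)²] = 4.512 kip/in.
Capacity per unit length: φr_n = 0.75 × 0.6 × 80 × (0.707 × 0.1875) = 4.772 kip/in.
4.512 ≤ 4.772 → adequate.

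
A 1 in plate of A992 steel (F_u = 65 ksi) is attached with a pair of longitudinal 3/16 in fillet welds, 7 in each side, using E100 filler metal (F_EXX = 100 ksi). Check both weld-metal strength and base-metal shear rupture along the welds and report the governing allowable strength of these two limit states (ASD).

R_n/Ω ≈ 55.7 kip (weld metal governs)

t_e = 0.707 × 0.1875 = 0.1326 in; L = 14 in.
Weld metal: R_n/Ω = (1/2.0) × 0.6 × 100 × 0.1326 × 14 = 55.68 kip.
Base metal (shear rupture): R_n/Ω = (1/2.0) × 0.6 × 65 × 1 × 14 = 273 kip.
Governing: weld metal.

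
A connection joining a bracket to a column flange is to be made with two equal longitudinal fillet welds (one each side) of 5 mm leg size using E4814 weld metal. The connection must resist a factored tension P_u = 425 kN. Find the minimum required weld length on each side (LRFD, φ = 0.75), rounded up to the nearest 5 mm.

E48XX → F_EXX = 480 MPa.
Throat t_e = 0.707 × 5 = 3.535 mm.
φr_n = 0.75 × 0.6 × 480 × 3.535 × 10⁻³ = 0.7636 kN/mm.
L_req = P_u / φr_n = 425 / 0.7636 = 556.6 mm total.
Per side: 556.6 / 2 = 278.3 mm.
Round up → use L = 280 mm on each side.

L = 280 mm on each side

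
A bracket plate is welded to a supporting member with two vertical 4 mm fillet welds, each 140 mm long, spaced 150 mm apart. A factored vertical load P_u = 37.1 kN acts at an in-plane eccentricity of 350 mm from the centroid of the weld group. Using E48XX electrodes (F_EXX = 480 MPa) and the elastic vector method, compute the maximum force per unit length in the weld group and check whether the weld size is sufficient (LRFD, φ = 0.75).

f_max ≈ 758 N/mm; NOT adequate

Total weld length L_w = 280 mm. Treat welds as unit-width lines.
Polar moment about centroid: J = 2[d³/12 + d(b/2)²] = 2[140³/12 + 140×75²] = 2032000 mm³.
Direct shear f_v = P/L_w = 37.1×10³ / 280 = 132.5 N/mm (vertical).
Torsion M = P·e = 37.1×10³ × 350 = 12985000 N·mm.
Critical point at (x, y) = (75, 70) from centroid. f_tx = M·y/J = 447.2 N/mm; f_ty = M·x/J = 479.2 N/mm.
Resultant f_max = √[f_tx² + (f_v + f_ty)²] = √[447.2² + (132.5 + 479.2)²] = 757.8 N/mm.
Capacity per unit length: φr_n = 0.75 × 0.6 × 480 × (0.707 × 4) = 610.8 N/mm.
757.8 > 610.8 → NOT adequate.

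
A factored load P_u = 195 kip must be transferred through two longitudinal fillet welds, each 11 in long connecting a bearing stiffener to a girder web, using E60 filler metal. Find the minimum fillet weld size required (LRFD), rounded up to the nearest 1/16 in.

E60XX → F_EXX = 60 ksi.
Total weld length L = 22 in.
Required throat t_e = P_u / (φ × 0.6 F_EXX × L) = 195 / (0.75 × 0.6 × 60 × 22) = 0.3283 in.
Required leg w = t_e / 0.707 = 0.4643 in → use 1/2 in.

w = 1/2 in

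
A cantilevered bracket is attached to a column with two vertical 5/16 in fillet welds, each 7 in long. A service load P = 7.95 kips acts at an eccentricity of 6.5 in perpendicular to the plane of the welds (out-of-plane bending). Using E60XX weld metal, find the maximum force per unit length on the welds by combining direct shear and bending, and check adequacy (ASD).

E60XX → F_EXX = 60 ksi.
L_w = 2 × 7 = 14 in; section modulus (unit throat) S = 2 × L²/6 = 16.33 in².
Direct shear f_v = P/L_w = 7.95/14 = 0.5679 kip/in.
Moment M = P × e = 7.95 × 6.5 = 51.675 kip·in; bending f_b = M/S = 3.164 kip/in.
f_max = √(f_v² + f_b²) = √(0.5679² + 3.164²) = 3.214 kip/in.
r_n/Ω = (1/2.0) × 0.6 × 60 × (0.707 × 0.3125) = 3.977 kip/in → adequate.

f_max ≈ 3.21 kip/in; adequate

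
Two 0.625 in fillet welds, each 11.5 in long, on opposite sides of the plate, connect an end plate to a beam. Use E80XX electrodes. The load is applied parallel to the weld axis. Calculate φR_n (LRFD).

E80XX → F_EXX = 80 ksi.
Effective throat t_e = 0.707 × 0.625 = 0.4419 in.
Total length L = 23 in; A_we = 0.4419 × 23 = 10.16 in².
F_nw = 0.6 F_EXX = 0.6 × 80 = 48 ksi.
φR_n = 0.75 × 48 × 10.16 = 365.9 kip.

φR_n ≈ 366 kip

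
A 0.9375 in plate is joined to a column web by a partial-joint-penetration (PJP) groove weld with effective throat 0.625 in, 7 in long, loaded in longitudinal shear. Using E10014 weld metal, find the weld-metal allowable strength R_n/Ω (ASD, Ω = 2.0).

E100XX → F_EXX = 100 ksi.
Effective throat (given) t_e = 0.625 in.
A_we = 0.625 × 7 = 4.375 in².
F_nw = 0.6 F_EXX = 60 ksi.
R_n/Ω = (60 × 4.375) / 2.0 = 131.2 kip.

R_n/Ω ≈ 131 kip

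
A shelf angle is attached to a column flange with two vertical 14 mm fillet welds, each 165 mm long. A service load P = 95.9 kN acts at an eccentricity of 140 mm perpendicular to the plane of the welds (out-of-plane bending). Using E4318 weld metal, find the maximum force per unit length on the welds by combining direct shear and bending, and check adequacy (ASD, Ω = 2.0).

f_max ≈ 1510 N/mm; NOT adequate

E43XX → F_EXX = 430 MPa.
L_w = 2 × 165 = 330 mm; section modulus (unit throat) S = 2 × L²/6 = 9075 mm².
Direct shear f_v = P/L_w = 95.9×10³/330 = 290.6 N/mm.
Moment M = P × e = 95.9×10³ × 140 = 13426000 N·mm; bending f_b = M/S = 1479 N/mm.
f_max = √(f_v² + f_b²) = √(290.6² + 1479²) = 1508 N/mm.
r_n/Ω = (1/2.0) × 0.6 × 430 × (0.707 × 14) = 1277 N/mm → NOT adequate.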